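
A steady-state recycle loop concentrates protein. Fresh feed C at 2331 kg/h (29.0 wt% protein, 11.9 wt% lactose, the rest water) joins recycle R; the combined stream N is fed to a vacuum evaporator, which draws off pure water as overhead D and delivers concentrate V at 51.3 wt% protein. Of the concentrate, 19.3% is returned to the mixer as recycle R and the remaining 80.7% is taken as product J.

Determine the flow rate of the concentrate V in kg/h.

Overall protein balance (none leaves overhead): protein in fresh feed = protein in product, i.e. 2331×0.290 = (1−0.193)·V·0.513.
V = 675.99/(0.513×0.807) = 1632.9 kg/h.

1633 kg/h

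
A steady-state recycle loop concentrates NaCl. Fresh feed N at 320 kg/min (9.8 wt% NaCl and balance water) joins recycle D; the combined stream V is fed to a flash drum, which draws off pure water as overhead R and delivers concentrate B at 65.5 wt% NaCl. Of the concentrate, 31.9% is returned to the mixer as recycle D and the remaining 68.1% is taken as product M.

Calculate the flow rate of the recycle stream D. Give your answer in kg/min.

22.43 kg/min

Overall NaCl balance (none leaves overhead): NaCl in fresh feed = NaCl in product, i.e. 320×0.098 = (1−0.319)·B·0.655.
B = 31.36/(0.655×0.681) = 70.305 kg/min.
Recycle D = 0.319×70.305 = 22.427 kg/min.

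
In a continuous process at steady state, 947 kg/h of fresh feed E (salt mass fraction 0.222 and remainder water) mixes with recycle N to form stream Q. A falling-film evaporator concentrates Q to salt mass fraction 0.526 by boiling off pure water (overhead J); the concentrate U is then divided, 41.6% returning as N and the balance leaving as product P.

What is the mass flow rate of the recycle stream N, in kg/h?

284.7 kg/h

Overall salt balance (none leaves overhead): salt in fresh feed = salt in product, i.e. 947×0.222 = (1−0.416)·U·0.526.
U = 210.23/(0.526×0.584) = 684.39 kg/h.
Recycle N = 0.416×684.39 = 284.71 kg/h.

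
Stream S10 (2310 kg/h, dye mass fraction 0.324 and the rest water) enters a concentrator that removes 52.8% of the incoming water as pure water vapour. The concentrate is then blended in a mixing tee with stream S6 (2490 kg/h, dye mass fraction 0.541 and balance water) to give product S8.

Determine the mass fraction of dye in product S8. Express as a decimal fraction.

Vapour removed = 0.528×0.676×2310 = 824.5 kg/h; concentrate = 1485.5 kg/h.
dye reaching the mixer = 748.44 (from concentrate) + 2490×0.541 = 2095.5 kg/h.
Product flow = 1485.5 + 2490 = 3975.5 kg/h; dye fraction = 0.527.

0.527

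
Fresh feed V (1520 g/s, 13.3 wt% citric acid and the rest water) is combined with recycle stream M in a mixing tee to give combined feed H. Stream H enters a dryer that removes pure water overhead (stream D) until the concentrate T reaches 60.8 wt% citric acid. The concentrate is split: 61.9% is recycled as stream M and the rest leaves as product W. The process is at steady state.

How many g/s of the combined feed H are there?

2060 g/s

Overall citric acid balance (none leaves overhead): citric acid in fresh feed = citric acid in product, i.e. 1520×0.133 = (1−0.619)·T·0.608.
T = 202.16/(0.608×0.381) = 872.7 g/s.
Recycle M = 0.619×872.7 = 540.2 g/s.
Combined feed H = 1520 + 540.2 = 2060.2 g/s.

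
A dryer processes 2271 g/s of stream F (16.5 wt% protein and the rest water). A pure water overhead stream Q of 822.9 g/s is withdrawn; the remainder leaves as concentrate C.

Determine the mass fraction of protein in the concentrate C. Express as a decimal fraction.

protein is not removed: 2271×0.165 = 374.72 g/s of protein enters C.
Concentrate = 2271 − 822.9 = 1448.1 g/s.
Mass fraction = 374.72/1448.1 = 0.259.

0.259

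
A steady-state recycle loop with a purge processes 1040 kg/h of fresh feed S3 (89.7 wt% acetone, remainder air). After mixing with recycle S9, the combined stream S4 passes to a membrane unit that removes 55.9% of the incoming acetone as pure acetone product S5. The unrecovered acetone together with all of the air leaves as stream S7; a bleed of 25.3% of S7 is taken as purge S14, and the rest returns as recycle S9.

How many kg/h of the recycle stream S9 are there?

774.6 kg/h

air enters only via S3 and leaves only via the purge: 1040×0.103 = 0.253×(air in S7), and the membrane unit passes all air, so air in S4 = air in S7 = 423.4 kg/h.
acetone in S4: m_A = 1040×0.897 + (1−0.253)·(1−0.559)·m_A, so m_A = 932.88/0.6706 = 1391.2 kg/h.
S7 = (1−0.559)×1391.2 + 423.4 = 1036.9 kg/h.
Recycle S9 = (1−0.253)×1036.9 = 774.57 kg/h.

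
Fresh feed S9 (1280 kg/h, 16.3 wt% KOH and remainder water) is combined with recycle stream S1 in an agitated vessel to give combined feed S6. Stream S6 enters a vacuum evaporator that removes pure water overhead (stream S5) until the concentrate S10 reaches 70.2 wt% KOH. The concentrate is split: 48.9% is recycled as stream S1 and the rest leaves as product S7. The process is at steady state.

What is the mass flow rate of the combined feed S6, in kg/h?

Overall KOH balance (none leaves overhead): KOH in fresh feed = KOH in product, i.e. 1280×0.163 = (1−0.489)·S10·0.702.
S10 = 208.64/(0.702×0.511) = 581.62 kg/h.
Recycle S1 = 0.489×581.62 = 284.41 kg/h.
Combined feed S6 = 1280 + 284.41 = 1564.4 kg/h.

1564 kg/h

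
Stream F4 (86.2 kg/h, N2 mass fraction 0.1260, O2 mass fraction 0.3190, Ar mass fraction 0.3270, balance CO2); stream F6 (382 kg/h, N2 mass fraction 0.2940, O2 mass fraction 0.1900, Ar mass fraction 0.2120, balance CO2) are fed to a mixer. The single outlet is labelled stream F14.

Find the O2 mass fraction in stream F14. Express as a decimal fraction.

0.2138

Total flow out = 86.2 + 382 = 468.2 kg/h.
O2 in = 86.2×0.319 + 382×0.190 = 100.08 kg/h.
O2 mass fraction in F14 = 100.08/468.2 = 0.2138.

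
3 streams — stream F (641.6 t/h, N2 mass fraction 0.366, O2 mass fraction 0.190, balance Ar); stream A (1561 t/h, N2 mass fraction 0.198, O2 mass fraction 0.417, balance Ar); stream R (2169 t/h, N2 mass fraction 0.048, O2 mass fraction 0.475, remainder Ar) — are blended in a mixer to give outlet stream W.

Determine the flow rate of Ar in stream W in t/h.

Ar out = Ar in = 641.6×0.444 + 1561×0.385 + 2169×0.477 = 1920.5 t/h.

1920 t/h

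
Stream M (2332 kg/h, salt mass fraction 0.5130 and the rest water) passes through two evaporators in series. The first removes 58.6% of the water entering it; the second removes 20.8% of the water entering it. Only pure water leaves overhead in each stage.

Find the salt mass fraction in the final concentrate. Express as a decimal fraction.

0.7626

water in feed = 2332×0.487 = 1135.7 kg/h.
After stage 1: water left = (1−0.586)×1135.7 = 470.17; stream total = 1666.5 kg/h.
After stage 2: water left = (1−0.208)×470.17 = 372.38; final concentrate = 1568.7 kg/h.
salt fraction = 1196.3/1568.7 = 0.7626.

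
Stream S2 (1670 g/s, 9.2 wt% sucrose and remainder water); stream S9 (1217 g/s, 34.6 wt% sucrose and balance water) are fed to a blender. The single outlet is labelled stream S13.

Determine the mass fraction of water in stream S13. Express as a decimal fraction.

0.8009

Total flow out = 1670 + 1217 = 2887 g/s.
water in = 1670×0.908 + 1217×0.654 = 2312.3 g/s.
water mass fraction in S13 = 2312.3/2887 = 0.8009.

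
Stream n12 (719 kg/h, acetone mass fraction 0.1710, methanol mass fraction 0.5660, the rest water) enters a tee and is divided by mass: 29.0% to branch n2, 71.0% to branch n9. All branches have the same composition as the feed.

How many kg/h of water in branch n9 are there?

134.3 kg/h

Branch n9 total = 0.710×719 = 510.49 kg/h.
water in n9 = 0.263×510.49 = 134.26 kg/h.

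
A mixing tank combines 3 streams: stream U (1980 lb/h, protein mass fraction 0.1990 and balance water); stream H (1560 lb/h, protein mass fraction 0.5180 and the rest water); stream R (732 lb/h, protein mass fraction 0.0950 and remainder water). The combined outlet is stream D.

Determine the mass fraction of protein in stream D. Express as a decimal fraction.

Total flow out = 1980 + 1560 + 732 = 4272 lb/h.
protein in = 1980×0.199 + 1560×0.518 + 732×0.095 = 1271.6 lb/h.
protein mass fraction in D = 1271.6/4272 = 0.2977.

0.2977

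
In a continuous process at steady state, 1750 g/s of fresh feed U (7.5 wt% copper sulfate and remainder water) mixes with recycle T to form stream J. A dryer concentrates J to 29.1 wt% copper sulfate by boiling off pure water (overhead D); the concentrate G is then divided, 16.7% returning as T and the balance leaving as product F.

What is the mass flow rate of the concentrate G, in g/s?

Overall copper sulfate balance (none leaves overhead): copper sulfate in fresh feed = copper sulfate in product, i.e. 1750×0.075 = (1−0.167)·G·0.291.
G = 131.25/(0.291×0.833) = 541.45 g/s.

541.5 g/s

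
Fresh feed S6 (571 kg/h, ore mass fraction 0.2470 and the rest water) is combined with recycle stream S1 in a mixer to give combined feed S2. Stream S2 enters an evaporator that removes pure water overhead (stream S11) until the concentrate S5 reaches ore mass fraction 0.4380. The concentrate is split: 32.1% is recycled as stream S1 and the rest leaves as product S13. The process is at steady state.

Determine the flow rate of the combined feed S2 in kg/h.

Overall ore balance (none leaves overhead): ore in fresh feed = ore in product, i.e. 571×0.247 = (1−0.321)·S5·0.438.
S5 = 141.04/(0.438×0.679) = 474.23 kg/h.
Recycle S1 = 0.321×474.23 = 152.23 kg/h.
Combined feed S2 = 571 + 152.23 = 723.23 kg/h.

723.2 kg/h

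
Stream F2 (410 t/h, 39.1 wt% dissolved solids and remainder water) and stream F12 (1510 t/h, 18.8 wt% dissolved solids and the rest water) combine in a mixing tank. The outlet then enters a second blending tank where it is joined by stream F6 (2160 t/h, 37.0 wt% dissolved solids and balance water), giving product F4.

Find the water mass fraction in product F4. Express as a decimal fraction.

0.695

Overall, product flow = 4080 t/h.
water in = 410×0.609 + 1510×0.812 + 2160×0.630 = 2836.6 t/h.
water fraction in F4 = 0.695.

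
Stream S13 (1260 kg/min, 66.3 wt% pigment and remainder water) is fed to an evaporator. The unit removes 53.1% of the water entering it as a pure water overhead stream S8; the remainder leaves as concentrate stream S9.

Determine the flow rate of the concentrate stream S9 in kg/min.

1035 kg/min

water entering = 1260×0.337 = 424.62 kg/min; overhead removed = 0.531×424.62 = 225.47 kg/min.
Concentrate = 1260 − 225.47 = 1034.5 kg/min.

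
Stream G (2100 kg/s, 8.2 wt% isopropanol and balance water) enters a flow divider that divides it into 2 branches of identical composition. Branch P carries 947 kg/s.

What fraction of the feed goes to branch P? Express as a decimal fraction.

0.451

Fraction to P = 947/2100 = 0.4510.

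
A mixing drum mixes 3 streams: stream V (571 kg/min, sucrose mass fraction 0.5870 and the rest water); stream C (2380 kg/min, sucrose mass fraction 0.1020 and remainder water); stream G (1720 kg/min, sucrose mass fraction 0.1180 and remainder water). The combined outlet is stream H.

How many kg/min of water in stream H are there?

water out = water in = 571×0.413 + 2380×0.898 + 1720×0.882 = 3890.1 kg/min.

3890 kg/min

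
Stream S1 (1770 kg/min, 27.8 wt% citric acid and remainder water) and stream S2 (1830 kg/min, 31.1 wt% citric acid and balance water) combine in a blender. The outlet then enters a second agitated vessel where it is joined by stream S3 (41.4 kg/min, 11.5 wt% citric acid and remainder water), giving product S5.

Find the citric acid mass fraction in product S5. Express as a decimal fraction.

0.293

Overall, product flow = 3641.4 kg/min.
citric acid in = 1770×0.278 + 1830×0.311 + 41.4×0.115 = 1066 kg/min.
citric acid fraction in S5 = 0.293.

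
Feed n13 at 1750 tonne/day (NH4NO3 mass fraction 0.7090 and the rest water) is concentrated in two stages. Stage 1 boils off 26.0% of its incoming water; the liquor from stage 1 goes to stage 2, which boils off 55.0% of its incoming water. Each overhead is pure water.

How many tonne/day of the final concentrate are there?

water in feed = 1750×0.291 = 509.25 tonne/day.
After stage 1: water left = (1−0.260)×509.25 = 376.84; stream total = 1617.6 tonne/day.
After stage 2: water left = (1−0.550)×376.84 = 169.58; final concentrate = 1410.3 tonne/day.

1410 tonne/day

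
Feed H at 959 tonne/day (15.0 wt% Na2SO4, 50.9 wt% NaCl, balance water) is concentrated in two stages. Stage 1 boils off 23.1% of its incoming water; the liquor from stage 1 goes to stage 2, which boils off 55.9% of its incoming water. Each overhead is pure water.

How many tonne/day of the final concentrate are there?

742.9 tonne/day

water in feed = 959×0.341 = 327.02 tonne/day.
After stage 1: water left = (1−0.231)×327.02 = 251.48; stream total = 883.46 tonne/day.
After stage 2: water left = (1−0.559)×251.48 = 110.9; final concentrate = 742.88 tonne/day.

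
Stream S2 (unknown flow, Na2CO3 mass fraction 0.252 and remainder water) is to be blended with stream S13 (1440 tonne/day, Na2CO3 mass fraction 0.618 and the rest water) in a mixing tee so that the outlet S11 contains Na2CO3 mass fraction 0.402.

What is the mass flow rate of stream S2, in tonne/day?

Let S2 be the unknown flow. Total out = 1440 + S2.
Na2CO3 balance: 889.92 + 0.252·S2 = 0.402·(1440 + S2)
(0.252 − 0.402)·S2 = 0.402×1440 − 889.92 = -311.04
S2 = -311.04 / -0.150 = 2073.6 tonne/day

2074 tonne/day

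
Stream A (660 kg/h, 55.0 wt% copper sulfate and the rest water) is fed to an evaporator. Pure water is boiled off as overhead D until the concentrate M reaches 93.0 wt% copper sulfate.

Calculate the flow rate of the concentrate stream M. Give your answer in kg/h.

390.3 kg/h

copper sulfate is conserved: 660×0.550 = 363 kg/h all reports to the concentrate.
Concentrate = 363/(target fraction) = 390.32 kg/h.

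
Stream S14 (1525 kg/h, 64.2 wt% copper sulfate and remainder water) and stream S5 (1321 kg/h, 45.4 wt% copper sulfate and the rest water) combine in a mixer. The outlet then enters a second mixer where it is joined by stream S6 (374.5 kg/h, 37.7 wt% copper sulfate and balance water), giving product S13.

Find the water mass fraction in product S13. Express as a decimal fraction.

Overall, product flow = 3220.5 kg/h.
water in = 1525×0.358 + 1321×0.546 + 374.5×0.623 = 1500.5 kg/h.
water fraction in S13 = 0.4659.

0.4659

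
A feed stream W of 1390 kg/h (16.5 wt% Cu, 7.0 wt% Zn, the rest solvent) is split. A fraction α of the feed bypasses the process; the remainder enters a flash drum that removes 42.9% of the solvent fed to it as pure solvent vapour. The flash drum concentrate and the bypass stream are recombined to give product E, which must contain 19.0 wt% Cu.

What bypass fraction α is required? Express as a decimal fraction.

All 1390×0.165 = 229.35 kg/h of Cu reaches E, so E = 229.35/0.190 = 1207.1 kg/h and vapour = 182.89 kg/h.
The evaporator receives (1−α)·1390 of feed at 0.765 solvent and removes 0.429 of that solvent:
0.429×0.765×(1−α)×1390 = 182.89
(1−α) = 182.89/456.18 = 0.4009;  α = 0.5991.

0.599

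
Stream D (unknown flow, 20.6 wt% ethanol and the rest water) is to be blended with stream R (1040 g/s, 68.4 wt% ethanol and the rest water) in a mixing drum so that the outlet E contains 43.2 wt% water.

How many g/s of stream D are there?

333.3 g/s

Let D be the unknown flow. Total out = 1040 + D.
water balance: 328.64 + 0.794·D = 0.432·(1040 + D)
(0.794 − 0.432)·D = 0.432×1040 − 328.64 = 120.64
D = 120.64 / 0.362 = 333.26 g/s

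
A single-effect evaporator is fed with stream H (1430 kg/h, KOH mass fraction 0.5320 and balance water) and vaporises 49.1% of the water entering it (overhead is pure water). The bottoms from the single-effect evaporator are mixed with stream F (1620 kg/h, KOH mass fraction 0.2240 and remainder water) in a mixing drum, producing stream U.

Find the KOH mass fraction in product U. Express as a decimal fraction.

Vapour removed = 0.491×0.468×1430 = 328.6 kg/h; concentrate = 1101.4 kg/h.
KOH reaching the mixer = 760.76 (from concentrate) + 1620×0.224 = 1123.6 kg/h.
Product flow = 1101.4 + 1620 = 2721.4 kg/h; KOH fraction = 0.4129.

0.4129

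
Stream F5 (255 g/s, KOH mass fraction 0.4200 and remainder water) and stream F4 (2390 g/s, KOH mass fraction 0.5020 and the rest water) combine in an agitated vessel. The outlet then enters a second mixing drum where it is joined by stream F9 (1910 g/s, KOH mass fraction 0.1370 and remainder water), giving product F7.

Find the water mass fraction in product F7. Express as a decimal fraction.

0.6556

Overall, product flow = 4555 g/s.
water in = 255×0.580 + 2390×0.498 + 1910×0.863 = 2986.4 g/s.
water fraction in F7 = 0.6556.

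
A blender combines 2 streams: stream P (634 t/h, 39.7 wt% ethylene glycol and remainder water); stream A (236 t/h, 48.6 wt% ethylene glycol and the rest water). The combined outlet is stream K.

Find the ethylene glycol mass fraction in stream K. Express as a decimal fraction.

0.421

Total flow out = 634 + 236 = 870 t/h.
ethylene glycol in = 634×0.397 + 236×0.486 = 366.39 t/h.
ethylene glycol mass fraction in K = 366.39/870 = 0.421.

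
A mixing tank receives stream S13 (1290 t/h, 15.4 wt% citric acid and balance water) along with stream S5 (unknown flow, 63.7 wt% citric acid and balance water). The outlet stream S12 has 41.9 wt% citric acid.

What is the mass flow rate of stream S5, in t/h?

Let S5 be the unknown flow. Total out = 1290 + S5.
citric acid balance: 198.66 + 0.637·S5 = 0.419·(1290 + S5)
(0.637 − 0.419)·S5 = 0.419×1290 − 198.66 = 341.85
S5 = 341.85 / 0.218 = 1568.1 t/h

1568 t/h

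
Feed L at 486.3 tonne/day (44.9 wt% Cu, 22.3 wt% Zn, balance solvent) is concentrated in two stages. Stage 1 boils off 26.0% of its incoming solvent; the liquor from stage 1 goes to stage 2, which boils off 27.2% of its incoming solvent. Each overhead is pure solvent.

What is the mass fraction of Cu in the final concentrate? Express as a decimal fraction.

solvent in feed = 486.3×0.328 = 159.51 tonne/day.
After stage 1: solvent left = (1−0.260)×159.51 = 118.03; stream total = 444.83 tonne/day.
After stage 2: solvent left = (1−0.272)×118.03 = 85.929; final concentrate = 412.72 tonne/day.
Cu fraction = 218.35/412.72 = 0.5290.

0.5290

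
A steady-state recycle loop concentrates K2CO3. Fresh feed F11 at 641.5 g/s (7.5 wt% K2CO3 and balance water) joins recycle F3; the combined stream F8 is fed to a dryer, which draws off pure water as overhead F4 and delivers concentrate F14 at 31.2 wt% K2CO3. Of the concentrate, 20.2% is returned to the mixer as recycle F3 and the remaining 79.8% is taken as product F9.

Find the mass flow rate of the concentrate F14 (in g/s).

193.2 g/s

Overall K2CO3 balance (none leaves overhead): K2CO3 in fresh feed = K2CO3 in product, i.e. 641.5×0.075 = (1−0.202)·F14·0.312.
F14 = 48.112/(0.312×0.798) = 193.24 g/s.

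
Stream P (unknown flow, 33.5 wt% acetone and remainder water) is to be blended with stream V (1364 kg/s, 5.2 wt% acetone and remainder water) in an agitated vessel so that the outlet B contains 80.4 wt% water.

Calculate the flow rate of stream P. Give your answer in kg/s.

1413 kg/s

Let P be the unknown flow. Total out = 1364 + P.
water balance: 1293.1 + 0.665·P = 0.804·(1364 + P)
(0.665 − 0.804)·P = 0.804×1364 − 1293.1 = -196.42
P = -196.42 / -0.139 = 1413.1 kg/s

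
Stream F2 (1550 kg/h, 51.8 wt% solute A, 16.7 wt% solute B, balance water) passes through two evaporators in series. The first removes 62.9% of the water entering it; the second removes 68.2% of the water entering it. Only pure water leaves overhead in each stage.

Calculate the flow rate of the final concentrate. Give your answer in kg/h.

water in feed = 1550×0.315 = 488.25 kg/h.
After stage 1: water left = (1−0.629)×488.25 = 181.14; stream total = 1242.9 kg/h.
After stage 2: water left = (1−0.682)×181.14 = 57.603; final concentrate = 1119.4 kg/h.

1119 kg/h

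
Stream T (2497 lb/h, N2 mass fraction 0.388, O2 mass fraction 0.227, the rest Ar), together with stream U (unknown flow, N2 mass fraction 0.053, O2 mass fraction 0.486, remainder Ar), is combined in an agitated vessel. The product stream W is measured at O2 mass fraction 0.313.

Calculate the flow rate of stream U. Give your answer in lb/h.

1241 lb/h

Let U be the unknown flow. Total out = 2497 + U.
O2 balance: 566.82 + 0.486·U = 0.313·(2497 + U)
(0.486 − 0.313)·U = 0.313×2497 − 566.82 = 214.74
U = 214.74 / 0.173 = 1241.3 lb/h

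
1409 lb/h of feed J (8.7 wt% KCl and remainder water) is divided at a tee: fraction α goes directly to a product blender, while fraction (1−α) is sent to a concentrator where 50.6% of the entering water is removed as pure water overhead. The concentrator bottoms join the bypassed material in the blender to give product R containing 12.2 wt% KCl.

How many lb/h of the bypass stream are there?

All 1409×0.087 = 122.58 lb/h of KCl reaches R, so R = 122.58/0.122 = 1004.8 lb/h and vapour = 404.22 lb/h.
The evaporator receives (1−α)·1409 of feed at 0.913 water and removes 0.506 of that water:
0.506×0.913×(1−α)×1409 = 404.22
(1−α) = 404.22/650.93 = 0.6210;  α = 0.3790.
Bypass flow = 0.3790×1409 = 534.02 lb/h.

534 lb/h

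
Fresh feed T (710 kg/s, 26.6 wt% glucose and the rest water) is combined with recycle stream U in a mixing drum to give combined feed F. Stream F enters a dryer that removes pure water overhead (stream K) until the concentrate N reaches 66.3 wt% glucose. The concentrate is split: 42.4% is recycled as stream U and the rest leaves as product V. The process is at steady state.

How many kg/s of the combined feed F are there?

Overall glucose balance (none leaves overhead): glucose in fresh feed = glucose in product, i.e. 710×0.266 = (1−0.424)·N·0.663.
N = 188.86/(0.663×0.576) = 494.54 kg/s.
Recycle U = 0.424×494.54 = 209.69 kg/s.
Combined feed F = 710 + 209.69 = 919.69 kg/s.

919.7 kg/s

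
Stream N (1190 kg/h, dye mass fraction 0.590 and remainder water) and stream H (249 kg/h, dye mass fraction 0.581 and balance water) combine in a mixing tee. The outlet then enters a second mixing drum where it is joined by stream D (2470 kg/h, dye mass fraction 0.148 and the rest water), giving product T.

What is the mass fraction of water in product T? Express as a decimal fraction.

Overall, product flow = 3909 kg/h.
water in = 1190×0.410 + 249×0.419 + 2470×0.852 = 2696.7 kg/h.
water fraction in T = 0.690.

0.690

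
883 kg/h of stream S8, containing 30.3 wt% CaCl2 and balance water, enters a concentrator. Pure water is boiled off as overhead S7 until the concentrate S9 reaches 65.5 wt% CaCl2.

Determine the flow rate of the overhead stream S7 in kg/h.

474.5 kg/h

CaCl2 is conserved: 883×0.303 = 267.55 kg/h all reports to the concentrate.
Concentrate = 267.55/(target fraction) = 408.47 kg/h.
Overhead = 883 − 408.47 = 474.53 kg/h.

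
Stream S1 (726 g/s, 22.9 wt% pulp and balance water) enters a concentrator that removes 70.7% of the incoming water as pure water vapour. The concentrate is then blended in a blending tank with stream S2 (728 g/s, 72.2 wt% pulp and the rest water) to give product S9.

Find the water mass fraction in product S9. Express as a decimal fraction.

Vapour removed = 0.707×0.771×726 = 395.74 g/s; concentrate = 330.26 g/s.
water reaching the mixer = 164.01 (from concentrate) + 728×0.278 = 366.39 g/s.
Product flow = 330.26 + 728 = 1058.3 g/s; water fraction = 0.3462.

0.3462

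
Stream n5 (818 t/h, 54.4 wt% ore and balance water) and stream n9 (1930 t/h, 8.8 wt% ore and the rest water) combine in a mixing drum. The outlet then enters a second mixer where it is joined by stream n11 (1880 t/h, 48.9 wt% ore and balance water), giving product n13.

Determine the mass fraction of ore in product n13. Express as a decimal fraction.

Overall, product flow = 4628 t/h.
ore in = 818×0.544 + 1930×0.088 + 1880×0.489 = 1534.2 t/h.
ore fraction in n13 = 0.3315.

0.3315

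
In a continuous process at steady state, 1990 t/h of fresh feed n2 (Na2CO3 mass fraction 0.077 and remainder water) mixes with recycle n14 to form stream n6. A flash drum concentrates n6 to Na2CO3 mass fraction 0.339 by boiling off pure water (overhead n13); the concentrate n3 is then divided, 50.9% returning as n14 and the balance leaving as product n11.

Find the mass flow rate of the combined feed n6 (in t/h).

Overall Na2CO3 balance (none leaves overhead): Na2CO3 in fresh feed = Na2CO3 in product, i.e. 1990×0.077 = (1−0.509)·n3·0.339.
n3 = 153.23/(0.339×0.491) = 920.58 t/h.
Recycle n14 = 0.509×920.58 = 468.58 t/h.
Combined feed n6 = 1990 + 468.58 = 2458.6 t/h.

2459 t/h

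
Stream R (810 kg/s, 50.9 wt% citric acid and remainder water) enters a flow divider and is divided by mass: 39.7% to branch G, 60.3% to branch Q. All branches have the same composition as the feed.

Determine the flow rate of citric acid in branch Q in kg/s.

Branch Q total = 0.603×810 = 488.43 kg/s.
citric acid in Q = 0.509×488.43 = 248.61 kg/s.

248.6 kg/s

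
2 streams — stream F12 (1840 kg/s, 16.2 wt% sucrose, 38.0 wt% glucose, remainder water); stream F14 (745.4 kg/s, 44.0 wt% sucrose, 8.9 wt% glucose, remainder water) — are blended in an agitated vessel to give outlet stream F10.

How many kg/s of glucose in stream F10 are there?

glucose out = glucose in = 1840×0.380 + 745.4×0.089 = 765.54 kg/s.

765.5 kg/s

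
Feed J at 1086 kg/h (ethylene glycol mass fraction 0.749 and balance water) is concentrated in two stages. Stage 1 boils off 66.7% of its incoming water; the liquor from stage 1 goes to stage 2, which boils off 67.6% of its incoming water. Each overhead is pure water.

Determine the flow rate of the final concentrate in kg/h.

water in feed = 1086×0.251 = 272.59 kg/h.
After stage 1: water left = (1−0.667)×272.59 = 90.771; stream total = 904.19 kg/h.
After stage 2: water left = (1−0.676)×90.771 = 29.41; final concentrate = 842.82 kg/h.

842.8 kg/h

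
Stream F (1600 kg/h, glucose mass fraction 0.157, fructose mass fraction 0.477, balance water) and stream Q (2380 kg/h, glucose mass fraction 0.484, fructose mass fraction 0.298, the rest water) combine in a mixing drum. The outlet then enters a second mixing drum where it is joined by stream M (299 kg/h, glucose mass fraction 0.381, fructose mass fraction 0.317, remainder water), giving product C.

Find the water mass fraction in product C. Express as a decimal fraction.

Overall, product flow = 4279 kg/h.
water in = 1600×0.366 + 2380×0.218 + 299×0.302 = 1194.7 kg/h.
water fraction in C = 0.279.

0.279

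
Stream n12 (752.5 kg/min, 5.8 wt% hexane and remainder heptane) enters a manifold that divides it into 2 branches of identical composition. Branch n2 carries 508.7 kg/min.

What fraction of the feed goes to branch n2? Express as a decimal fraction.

0.676

Fraction to n2 = 508.7/752.5 = 0.6760.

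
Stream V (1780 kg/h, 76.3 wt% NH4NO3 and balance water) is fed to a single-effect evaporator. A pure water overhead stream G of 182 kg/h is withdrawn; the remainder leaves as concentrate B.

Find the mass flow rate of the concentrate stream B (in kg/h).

1598 kg/h

Concentrate = 1780 − 182 = 1598 kg/h.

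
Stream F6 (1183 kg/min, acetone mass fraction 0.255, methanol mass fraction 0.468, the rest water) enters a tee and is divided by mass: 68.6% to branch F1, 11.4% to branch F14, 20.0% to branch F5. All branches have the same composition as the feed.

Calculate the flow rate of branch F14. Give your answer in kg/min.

134.9 kg/min

Branch F14 flow = 0.114×1183 = 134.86 kg/min.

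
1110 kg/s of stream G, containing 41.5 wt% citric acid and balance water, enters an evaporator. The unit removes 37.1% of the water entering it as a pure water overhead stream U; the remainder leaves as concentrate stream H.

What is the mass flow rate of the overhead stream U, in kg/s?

water entering = 1110×0.585 = 649.35 kg/s; overhead removed = 0.371×649.35 = 240.91 kg/s.

240.9 kg/s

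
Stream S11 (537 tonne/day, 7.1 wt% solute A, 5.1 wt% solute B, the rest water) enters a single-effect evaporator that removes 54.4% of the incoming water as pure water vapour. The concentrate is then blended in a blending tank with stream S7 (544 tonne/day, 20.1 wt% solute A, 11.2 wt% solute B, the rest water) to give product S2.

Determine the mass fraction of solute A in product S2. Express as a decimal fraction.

0.1789

Vapour removed = 0.544×0.878×537 = 256.49 tonne/day; concentrate = 280.51 tonne/day.
solute A reaching the mixer = 38.127 (from concentrate) + 544×0.201 = 147.47 tonne/day.
Product flow = 280.51 + 544 = 824.51 tonne/day; solute A fraction = 0.1789.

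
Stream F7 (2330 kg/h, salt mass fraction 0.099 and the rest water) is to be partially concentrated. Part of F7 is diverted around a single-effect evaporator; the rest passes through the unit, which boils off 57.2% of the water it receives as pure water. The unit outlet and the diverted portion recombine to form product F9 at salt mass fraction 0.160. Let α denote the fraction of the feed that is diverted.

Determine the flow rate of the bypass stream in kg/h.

All 2330×0.099 = 230.67 kg/h of salt reaches F9, so F9 = 230.67/0.160 = 1441.7 kg/h and vapour = 888.31 kg/h.
The evaporator receives (1−α)·2330 of feed at 0.901 water and removes 0.572 of that water:
0.572×0.901×(1−α)×2330 = 888.31
(1−α) = 888.31/1200.8 = 0.7398;  α = 0.2602.
Bypass flow = 0.2602×2330 = 606.37 kg/h.

606.4 kg/h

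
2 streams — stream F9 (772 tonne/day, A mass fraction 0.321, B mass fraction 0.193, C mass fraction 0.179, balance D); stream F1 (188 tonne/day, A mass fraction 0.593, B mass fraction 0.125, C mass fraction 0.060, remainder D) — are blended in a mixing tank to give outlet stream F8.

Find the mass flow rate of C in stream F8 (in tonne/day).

C out = C in = 772×0.179 + 188×0.060 = 149.47 tonne/day.

149.5 tonne/day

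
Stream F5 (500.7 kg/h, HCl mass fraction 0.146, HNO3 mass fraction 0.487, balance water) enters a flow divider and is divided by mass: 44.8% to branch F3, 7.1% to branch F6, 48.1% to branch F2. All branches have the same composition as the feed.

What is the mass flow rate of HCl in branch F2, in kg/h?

35.16 kg/h

Branch F2 total = 0.481×500.7 = 240.84 kg/h.
HCl in F2 = 0.146×240.84 = 35.162 kg/h.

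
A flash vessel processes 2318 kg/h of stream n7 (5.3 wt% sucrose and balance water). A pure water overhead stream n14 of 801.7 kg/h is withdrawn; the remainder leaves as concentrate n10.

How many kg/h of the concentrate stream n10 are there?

Concentrate = 2318 − 801.7 = 1516.3 kg/h.

1516 kg/h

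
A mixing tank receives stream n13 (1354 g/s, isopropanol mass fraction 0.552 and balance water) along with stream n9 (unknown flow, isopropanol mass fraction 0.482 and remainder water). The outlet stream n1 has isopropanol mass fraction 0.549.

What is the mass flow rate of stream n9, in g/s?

60.63 g/s

Let n9 be the unknown flow. Total out = 1354 + n9.
isopropanol balance: 747.41 + 0.482·n9 = 0.549·(1354 + n9)
(0.482 − 0.549)·n9 = 0.549×1354 − 747.41 = -4.062
n9 = -4.062 / -0.067 = 60.627 g/s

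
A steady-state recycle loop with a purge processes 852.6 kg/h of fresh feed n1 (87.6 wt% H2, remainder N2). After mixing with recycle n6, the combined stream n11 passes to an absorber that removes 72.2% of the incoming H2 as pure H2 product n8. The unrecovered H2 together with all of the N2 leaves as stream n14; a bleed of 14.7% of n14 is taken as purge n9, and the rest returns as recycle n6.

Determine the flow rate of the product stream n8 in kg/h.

706.9 kg/h

H2 in n11: m_A = 852.6×0.876 + (1−0.147)·(1−0.722)·m_A, so m_A = 746.88/0.7629 = 979.04 kg/h.
Product n8 = 0.722×979.04 = 706.87 kg/h.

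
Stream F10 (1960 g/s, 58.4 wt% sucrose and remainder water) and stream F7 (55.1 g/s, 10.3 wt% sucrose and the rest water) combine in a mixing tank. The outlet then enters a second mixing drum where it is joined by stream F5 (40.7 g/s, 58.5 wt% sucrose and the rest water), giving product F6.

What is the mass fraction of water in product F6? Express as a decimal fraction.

Overall, product flow = 2055.8 g/s.
water in = 1960×0.416 + 55.1×0.897 + 40.7×0.415 = 881.68 g/s.
water fraction in F6 = 0.429.

0.429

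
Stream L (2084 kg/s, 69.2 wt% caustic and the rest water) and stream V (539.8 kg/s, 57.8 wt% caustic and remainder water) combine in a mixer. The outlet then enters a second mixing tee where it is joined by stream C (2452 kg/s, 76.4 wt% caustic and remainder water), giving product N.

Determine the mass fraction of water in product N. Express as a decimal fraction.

0.285

Overall, product flow = 5075.8 kg/s.
water in = 2084×0.308 + 539.8×0.422 + 2452×0.236 = 1448.3 kg/s.
water fraction in N = 0.285.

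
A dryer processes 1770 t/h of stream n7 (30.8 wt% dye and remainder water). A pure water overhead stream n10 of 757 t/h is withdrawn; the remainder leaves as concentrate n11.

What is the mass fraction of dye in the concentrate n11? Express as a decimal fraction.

0.538

dye is not removed: 1770×0.308 = 545.16 t/h of dye enters n11.
Concentrate = 1770 − 757 = 1013 t/h.
Mass fraction = 545.16/1013 = 0.538.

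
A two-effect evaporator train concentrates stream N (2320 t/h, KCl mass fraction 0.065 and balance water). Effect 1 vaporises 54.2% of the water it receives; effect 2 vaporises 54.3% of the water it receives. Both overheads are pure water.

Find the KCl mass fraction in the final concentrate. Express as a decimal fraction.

0.249

water in feed = 2320×0.935 = 2169.2 t/h.
After stage 1: water left = (1−0.542)×2169.2 = 993.49; stream total = 1144.3 t/h.
After stage 2: water left = (1−0.543)×993.49 = 454.03; final concentrate = 604.83 t/h.
KCl fraction = 150.8/604.83 = 0.249.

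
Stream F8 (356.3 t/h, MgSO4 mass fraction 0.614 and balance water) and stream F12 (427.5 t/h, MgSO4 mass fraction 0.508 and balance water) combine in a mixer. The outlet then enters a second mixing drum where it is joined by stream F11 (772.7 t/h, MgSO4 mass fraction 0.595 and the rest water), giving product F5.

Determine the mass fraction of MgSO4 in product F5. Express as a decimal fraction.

0.575

Overall, product flow = 1556.5 t/h.
MgSO4 in = 356.3×0.614 + 427.5×0.508 + 772.7×0.595 = 895.69 t/h.
MgSO4 fraction in F5 = 0.575.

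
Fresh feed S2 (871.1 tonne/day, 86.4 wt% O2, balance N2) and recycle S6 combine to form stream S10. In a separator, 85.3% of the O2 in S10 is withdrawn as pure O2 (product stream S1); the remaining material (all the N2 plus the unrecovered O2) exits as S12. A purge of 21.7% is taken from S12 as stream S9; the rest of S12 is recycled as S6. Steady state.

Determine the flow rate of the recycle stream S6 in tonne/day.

525.4 tonne/day

N2 enters only via S2 and leaves only via the purge: 871.1×0.136 = 0.217×(N2 in S12), and the separator passes all N2, so N2 in S10 = N2 in S12 = 545.94 tonne/day.
O2 in S10: m_A = 871.1×0.864 + (1−0.217)·(1−0.853)·m_A, so m_A = 752.63/0.8849 = 850.53 tonne/day.
S12 = (1−0.853)×850.53 + 545.94 = 670.97 tonne/day.
Recycle S6 = (1−0.217)×670.97 = 525.37 tonne/day.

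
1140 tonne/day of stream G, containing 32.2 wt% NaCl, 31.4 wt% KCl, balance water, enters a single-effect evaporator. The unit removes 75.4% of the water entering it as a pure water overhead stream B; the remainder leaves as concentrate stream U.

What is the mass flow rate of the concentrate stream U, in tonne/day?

water entering = 1140×0.364 = 414.96 tonne/day; overhead removed = 0.754×414.96 = 312.88 tonne/day.
Concentrate = 1140 − 312.88 = 827.12 tonne/day.

827.1 tonne/day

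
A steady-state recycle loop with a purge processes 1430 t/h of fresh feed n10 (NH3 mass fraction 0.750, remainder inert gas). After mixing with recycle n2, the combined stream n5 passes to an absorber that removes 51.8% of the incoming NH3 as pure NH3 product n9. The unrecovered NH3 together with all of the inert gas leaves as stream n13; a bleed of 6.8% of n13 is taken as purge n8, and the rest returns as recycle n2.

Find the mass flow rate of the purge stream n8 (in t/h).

inert gas enters only via n10 and leaves only via the purge: 1430×0.250 = 0.068×(inert gas in n13), and the absorber passes all inert gas, so inert gas in n5 = inert gas in n13 = 5257.4 t/h.
NH3 in n5: m_A = 1430×0.750 + (1−0.068)·(1−0.518)·m_A, so m_A = 1072.5/0.5508 = 1947.3 t/h.
n13 = (1−0.518)×1947.3 + 5257.4 = 6195.9 t/h.
Purge n8 = 0.068×6195.9 = 421.32 t/h.

421.3 t/h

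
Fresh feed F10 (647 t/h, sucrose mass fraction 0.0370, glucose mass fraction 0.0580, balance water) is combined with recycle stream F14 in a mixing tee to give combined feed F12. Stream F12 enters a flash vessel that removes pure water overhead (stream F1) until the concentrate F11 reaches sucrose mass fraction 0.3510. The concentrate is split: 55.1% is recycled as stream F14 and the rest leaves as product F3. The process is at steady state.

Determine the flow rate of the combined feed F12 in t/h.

730.7 t/h

Overall sucrose balance (none leaves overhead): sucrose in fresh feed = sucrose in product, i.e. 647×0.037 = (1−0.551)·F11·0.351.
F11 = 23.939/(0.351×0.449) = 151.9 t/h.
Recycle F14 = 0.551×151.9 = 83.696 t/h.
Combined feed F12 = 647 + 83.696 = 730.7 t/h.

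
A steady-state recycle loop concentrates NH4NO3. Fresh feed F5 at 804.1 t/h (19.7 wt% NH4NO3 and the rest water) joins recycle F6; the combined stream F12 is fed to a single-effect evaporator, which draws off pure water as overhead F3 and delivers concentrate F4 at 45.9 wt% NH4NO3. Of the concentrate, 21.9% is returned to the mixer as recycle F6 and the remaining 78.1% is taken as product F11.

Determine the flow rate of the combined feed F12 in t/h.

900.9 t/h

Overall NH4NO3 balance (none leaves overhead): NH4NO3 in fresh feed = NH4NO3 in product, i.e. 804.1×0.197 = (1−0.219)·F4·0.459.
F4 = 158.41/(0.459×0.781) = 441.89 t/h.
Recycle F6 = 0.219×441.89 = 96.774 t/h.
Combined feed F12 = 804.1 + 96.774 = 900.87 t/h.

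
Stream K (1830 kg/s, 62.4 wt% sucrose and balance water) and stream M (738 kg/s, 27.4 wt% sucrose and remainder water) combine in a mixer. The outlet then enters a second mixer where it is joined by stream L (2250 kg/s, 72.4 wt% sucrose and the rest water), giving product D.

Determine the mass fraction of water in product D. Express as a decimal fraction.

0.3829

Overall, product flow = 4818 kg/s.
water in = 1830×0.376 + 738×0.726 + 2250×0.276 = 1844.9 kg/s.
water fraction in D = 0.3829.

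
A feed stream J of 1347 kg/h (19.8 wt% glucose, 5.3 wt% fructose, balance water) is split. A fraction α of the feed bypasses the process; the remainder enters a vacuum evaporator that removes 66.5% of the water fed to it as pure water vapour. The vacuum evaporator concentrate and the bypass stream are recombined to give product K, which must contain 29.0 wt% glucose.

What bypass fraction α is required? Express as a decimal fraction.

0.363

All 1347×0.198 = 266.71 kg/h of glucose reaches K, so K = 266.71/0.290 = 919.68 kg/h and vapour = 427.32 kg/h.
The evaporator receives (1−α)·1347 of feed at 0.749 water and removes 0.665 of that water:
0.665×0.749×(1−α)×1347 = 427.32
(1−α) = 427.32/670.92 = 0.6369;  α = 0.3631.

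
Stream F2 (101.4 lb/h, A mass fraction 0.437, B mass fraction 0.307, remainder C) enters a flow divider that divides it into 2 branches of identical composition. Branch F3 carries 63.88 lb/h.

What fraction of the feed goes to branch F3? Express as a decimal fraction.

0.630

Fraction to F3 = 63.88/101.4 = 0.6300.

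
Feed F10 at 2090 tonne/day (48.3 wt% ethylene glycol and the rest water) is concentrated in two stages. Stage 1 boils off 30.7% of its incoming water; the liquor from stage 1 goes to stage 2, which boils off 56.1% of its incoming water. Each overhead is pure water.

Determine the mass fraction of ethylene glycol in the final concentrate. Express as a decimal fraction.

0.7544

water in feed = 2090×0.517 = 1080.5 tonne/day.
After stage 1: water left = (1−0.307)×1080.5 = 748.81; stream total = 1758.3 tonne/day.
After stage 2: water left = (1−0.561)×748.81 = 328.73; final concentrate = 1338.2 tonne/day.
ethylene glycol fraction = 1009.5/1338.2 = 0.7544.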